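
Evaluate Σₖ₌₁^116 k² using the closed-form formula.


n = 116
n(n+1)(2n+1)/6 = 116×117×233/6
= 3162276/6 = 527046

Σk² = 527046


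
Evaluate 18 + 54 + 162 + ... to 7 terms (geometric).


Sₙ = 18×(3^7 - 1)/(3 - 1)
= 18×(2187 - 1)/2
= 18×2186/2
= 19674

S_7 = 19674


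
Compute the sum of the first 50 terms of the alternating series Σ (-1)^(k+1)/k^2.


S = 1 - 1/4 + 1/9 - 1/16 + 1/25 - 1/36 + 1/49 - 1/64 ± ...
= 0.8223
(Full series converges to +π²/12 ≈ +0.8225)

S_50 = 0.8223


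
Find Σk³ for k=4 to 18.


Σₖ₌4^18 k³ = [18·19/2]² − [3·4/2]²
= 29241 − 36 = 29205

Σk³ = 29205


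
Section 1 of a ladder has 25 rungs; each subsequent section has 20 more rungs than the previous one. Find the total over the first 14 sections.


aₙ = 25 + (14-1)×20 = 285
Sₙ = n(a₁+aₙ)/2 = 14×(25+285)/2
= 14×310/2 = 2170

S_14 = 2170


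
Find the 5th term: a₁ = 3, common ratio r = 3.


aₙ = a₁·r^(n-1)
= 3×3^4
= 3×81
= 243

a_5 = 243


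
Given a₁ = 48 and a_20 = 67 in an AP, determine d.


d = (aₙ - a₁)/(n-1)
= (67 - 48)/(20-1)
= 19/19 = 1

d = 1


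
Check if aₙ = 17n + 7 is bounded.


aₙ = 17n + 7 → as n→∞, aₙ→∞
No finite upper bound exists
The sequence is UNBOUNDED

Unbounded (aₙ → ∞ as n → ∞)


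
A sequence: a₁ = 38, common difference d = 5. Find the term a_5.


aₙ = a₁ + (n-1)d
= 38 + (5-1)×5
= 38 + 20
= 58

a_5 = 58


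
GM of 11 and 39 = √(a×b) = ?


GM = √(11×39) = √429 = 20.7123

GM = 20.7123


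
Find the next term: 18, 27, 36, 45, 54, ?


Pattern: arithmetic (d=9)
Terms: 18, 27, 36, 45, 54
Next term = 63

Next term = 63


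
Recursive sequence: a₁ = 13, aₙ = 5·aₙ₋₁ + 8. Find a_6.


Computing step by step:
a_1 = 13
a_2 = 73
a_3 = 373
a_4 = 1873
a_5 = 9373
a_6 = 46873


a_6 = 46873


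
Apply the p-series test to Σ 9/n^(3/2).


p-series test: Σ c/n^p converges if p > 1, diverges if p ≤ 1 (constant c > 0 doesn't affect convergence).
p = 3/2
3/2 > 1 → CONVERGES

Converges (p = 3/2 > 1)


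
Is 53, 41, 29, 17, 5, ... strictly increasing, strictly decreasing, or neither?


Differences: -12, -12, -12, -12
All differences < 0 → strictly DECREASING

Monotonically decreasing


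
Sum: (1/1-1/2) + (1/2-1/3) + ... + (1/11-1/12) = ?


Telescoping: adjacent terms cancel.
= 1/1 - 1/12
= 1 - 1/12 = 11/12

Sum = 11/12


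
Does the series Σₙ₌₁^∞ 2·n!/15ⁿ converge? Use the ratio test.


aₙ = 2·n!/15^n
a_{n+1}/aₙ = (n+1)!/15^(n+1) × 15^n/n!  (constant 2 cancels)
= (n+1)/15
L = lim(n→∞) (n+1)/15 = ∞
L > 1 → series DIVERGES

Diverges (ratio test: L = ∞ > 1)


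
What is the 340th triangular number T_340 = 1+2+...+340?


n(n+1)/2 = 340×341/2 = 115940/2 = 57970

Σk = 57970


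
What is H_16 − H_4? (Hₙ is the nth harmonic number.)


Σₖ₌5^16 1/k = 1/5 + 1/6 + 1/7 + ... + 1/16
= 935059/720720
≈ 1.2974

Sum = 935059/720720 ≈ 1.2974


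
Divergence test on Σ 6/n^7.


lim(n→∞) 6/n^7 = 0
lim aₙ = 0 → nth-term test is INCONCLUSIVE
(Need other tests; this is actually a convergent p-series with p=7 > 1)

Inconclusive (lim aₙ = 0; need another test)


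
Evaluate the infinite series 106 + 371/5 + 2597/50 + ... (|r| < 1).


S∞ = a₁/(1-r) = 106/(1 - 7/10)
= 106/(3/10)
= 1060/3

S∞ = 1060/3


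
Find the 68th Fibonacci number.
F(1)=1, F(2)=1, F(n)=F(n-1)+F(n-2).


Fibonacci sequence: 1, 1, 2, 3, 5, 8, 13, 21, 34, 55, 89, ...
F(68) = 72723460248141

F(68) = 72723460248141


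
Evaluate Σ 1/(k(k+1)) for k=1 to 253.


1/(k(k+1)) = 1/k - 1/(k+1) (partial fractions)
Telescoping: Σ = 1 - 1/254 = 253/254

Sum = 253/254


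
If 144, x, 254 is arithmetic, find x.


AM = (144 + 254)/2 = 398/2 = 199

AM = 199


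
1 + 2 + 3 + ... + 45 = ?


n(n+1)/2 = 45×46/2 = 2070/2 = 1035

Σk = 1035


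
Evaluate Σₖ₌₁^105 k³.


n(n+1)/2 = 105×106/2 = 5565
Σk³ = 5565² = 30969225

Σk³ = 30969225


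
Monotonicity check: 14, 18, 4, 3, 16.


Differences: 4, -14, -1, 13
Difference at position 1 is +4 (> 0) but position 2 is -14 (< 0) — sequence both rises and falls
→ NOT monotonic

Not monotonic


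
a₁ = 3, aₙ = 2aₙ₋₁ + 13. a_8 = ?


Computing step by step:
a_1 = 3
a_2 = 19
a_3 = 51
a_4 = 115
a_5 = 243
a_6 = 499
a_7 = 1011
a_8 = 2035


a_8 = 2035


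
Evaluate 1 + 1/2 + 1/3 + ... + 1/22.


H_22 = 1/1 + 1/2 + 1/3 + ... + 1/22
= 19093197/5173168
≈ 3.6908

H_22 = 19093197/5173168 ≈ 3.6908


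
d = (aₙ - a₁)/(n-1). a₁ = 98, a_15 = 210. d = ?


d = (aₙ - a₁)/(n-1)
= (210 - 98)/(15-1)
= 112/14 = 8

d = 8


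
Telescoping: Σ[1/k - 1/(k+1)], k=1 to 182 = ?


Telescoping: adjacent terms cancel.
= 1/1 - 1/183
= 1 - 1/183 = 182/183

Sum = 182/183


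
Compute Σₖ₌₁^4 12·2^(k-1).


Sₙ = 12×(2^4 - 1)/(2 - 1)
= 12×(16 - 1)/1
= 12×15/1
= 180

S_4 = 180


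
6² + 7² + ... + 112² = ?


Σₖ₌6^112 k² = Σₖ₌₁^112 k² − Σₖ₌₁^5 k²
= 112·113·225/6 − 5·6·11/6
= 474600 − 55 = 474545

Σk² = 474545


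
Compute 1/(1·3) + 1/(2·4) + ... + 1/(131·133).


1/(k(k+2)) = (1/2)·(1/k - 1/(k+2)) (partial fractions)
Telescoping: Σ = (1/2)·(1 + 1/2 - 1/132 - 1/133) = 26069/35112

Sum = 26069/35112


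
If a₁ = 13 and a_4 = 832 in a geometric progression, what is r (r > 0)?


r^(n-1) = aₙ/a₁
r^3 = 832/13 = 64
r = 64^(1/3)
= 4

r = 4


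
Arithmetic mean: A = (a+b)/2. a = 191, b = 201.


AM = (191 + 201)/2 = 392/2 = 196

AM = 196


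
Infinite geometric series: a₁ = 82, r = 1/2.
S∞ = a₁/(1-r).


S∞ = a₁/(1-r) = 82/(1 - 1/2)
= 82/(1/2)
= 164

S∞ = 164


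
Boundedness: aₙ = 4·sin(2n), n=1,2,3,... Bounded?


For all n, -1 ≤ sin(2n) ≤ 1, so -4 ≤ 4·sin(2n) ≤ 4
Lower bound: -4, Upper bound: 4
The sequence IS bounded

Bounded (-4 ≤ aₙ ≤ 4)


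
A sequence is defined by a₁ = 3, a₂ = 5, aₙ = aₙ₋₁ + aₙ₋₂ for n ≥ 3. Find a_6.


Computing iteratively: 3, 5, 8, 13, 21, 34
a_6 = 34

a_6 = 34


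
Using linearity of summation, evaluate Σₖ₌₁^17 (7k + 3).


Σ(7k+3) = 7·Σk + 3·n
= 7·153 + 3·17
= 1071 + 51 = 1122

Σ = 1122


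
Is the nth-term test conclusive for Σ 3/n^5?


lim(n→∞) 3/n^5 = 0
lim aₙ = 0 → nth-term test is INCONCLUSIVE
(Need other tests; this is actually a convergent p-series with p=5 > 1)

Inconclusive (lim aₙ = 0; need another test)


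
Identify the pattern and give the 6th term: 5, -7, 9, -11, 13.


Pattern: alternating sign, magnitude arithmetic (d=2)
Terms: 5, -7, 9, -11, 13
Next term = -15

Next term = -15


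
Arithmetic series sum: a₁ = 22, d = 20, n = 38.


aₙ = 22 + (38-1)×20 = 762
Sₙ = n(a₁+aₙ)/2 = 38×(22+762)/2
= 38×784/2 = 14896

S_38 = 14896


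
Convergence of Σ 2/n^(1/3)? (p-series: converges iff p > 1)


p-series test: Σ c/n^p converges if p > 1, diverges if p ≤ 1 (constant c > 0 doesn't affect convergence).
p = 1/3
1/3 ≤ 1 → DIVERGES

Diverges (p = 1/3 ≤ 1)


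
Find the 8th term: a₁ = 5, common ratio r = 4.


aₙ = a₁·r^(n-1)
= 5×4^7
= 5×16384
= 81920

a_8 = 81920


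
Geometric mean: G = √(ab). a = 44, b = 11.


GM = √(44×11) = √484 = 22

GM = 22


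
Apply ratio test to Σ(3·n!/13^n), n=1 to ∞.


aₙ = 3·n!/13^n
a_{n+1}/aₙ = (n+1)!/13^(n+1) × 13^n/n!  (constant 3 cancels)
= (n+1)/13
L = lim(n→∞) (n+1)/13 = ∞
L > 1 → series DIVERGES

Diverges (ratio test: L = ∞ > 1)


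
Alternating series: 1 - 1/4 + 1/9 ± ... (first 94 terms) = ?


S = 1 - 1/4 + 1/9 - 1/16 + 1/25 - 1/36 + 1/49 - 1/64 ± ...
= 0.8224
(Full series converges to +π²/12 ≈ +0.8225)

S_94 = 0.8224


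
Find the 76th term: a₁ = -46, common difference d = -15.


aₙ = a₁ + (n-1)d
= -46 + (76-1)×-15
= -46 - 1125
= -1171

a_76 = -1171


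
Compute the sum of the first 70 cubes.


n(n+1)/2 = 70×71/2 = 2485
Σk³ = 2485² = 6175225

Σk³ = 6175225


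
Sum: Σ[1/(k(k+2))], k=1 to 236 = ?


1/(k(k+2)) = (1/2)·(1/k - 1/(k+2)) (partial fractions)
Telescoping: Σ = (1/2)·(1 + 1/2 - 1/237 - 1/238) = 42067/56406

Sum = 42067/56406


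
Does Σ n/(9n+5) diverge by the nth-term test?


lim(n→∞) n/(9n+5) = 1/9 = 1/9  (divide numerator and denominator by n)
lim aₙ = 1/9 ≠ 0 → series DIVERGES

Diverges (lim aₙ = 1/9 ≠ 0)


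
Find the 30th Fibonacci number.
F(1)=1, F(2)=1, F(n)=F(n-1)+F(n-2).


Fibonacci sequence: 1, 1, 2, 3, 5, 8, 13, 21, 34, 55, 89, ...
F(30) = 832040

F(30) = 832040


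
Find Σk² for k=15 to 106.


Σₖ₌15^106 k² = Σₖ₌₁^106 k² − Σₖ₌₁^14 k²
= 106·107·213/6 − 14·15·29/6
= 402641 − 1015 = 401626

Σk² = 401626


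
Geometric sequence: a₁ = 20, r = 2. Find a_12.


aₙ = a₁·r^(n-1)
= 20×2^11
= 20×2048
= 40960

a_12 = 40960


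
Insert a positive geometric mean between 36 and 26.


GM = √(36×26) = √936 = 30.5941

GM = 30.5941


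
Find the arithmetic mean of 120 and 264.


AM = (120 + 264)/2 = 384/2 = 192

AM = 192


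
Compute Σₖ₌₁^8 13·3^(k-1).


Sₙ = 13×(3^8 - 1)/(3 - 1)
= 13×(6561 - 1)/2
= 13×6560/2
= 42640

S_8 = 42640


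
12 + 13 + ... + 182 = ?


Σₖ₌12^182 k = Σₖ₌₁^182 k − Σₖ₌₁^11 k
= 182·183/2 − 11·12/2
= 16653 − 66 = 16587

Σk = 16587


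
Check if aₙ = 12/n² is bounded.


a₁ = 12, a₂ = 12/4, a₃ = 12/9, ...
0 < aₙ ≤ 12 for all n ≥ 1
The sequence IS bounded

Bounded (0 < aₙ ≤ 12)


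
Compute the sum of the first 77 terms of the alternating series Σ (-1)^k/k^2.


S = -1 + 1/4 - 1/9 + 1/16 - 1/25 + 1/36 - 1/49 + 1/64 ± ...
= -0.8226
(Full series converges to -π²/12 ≈ -0.8225)

S_77 = -0.8226


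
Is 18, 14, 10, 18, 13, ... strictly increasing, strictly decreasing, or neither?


Differences: -4, -4, 8, -5
Difference at position 3 is +8 (> 0) but position 1 is -4 (< 0) — sequence both rises and falls
→ NOT monotonic

Not monotonic


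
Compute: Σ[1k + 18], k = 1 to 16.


Σ(1k+18) = 1·Σk + 18·n
= 1·136 + 18·16
= 136 + 288 = 424

Σ = 424


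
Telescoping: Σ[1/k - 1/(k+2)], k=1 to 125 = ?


Telescoping with gap 2: two head and two tail terms survive.
= (1 + 1/2) - (1/126 + 1/127)
= 3/2 - 1/126 - 1/127 = 11875/8001

Sum = 11875/8001


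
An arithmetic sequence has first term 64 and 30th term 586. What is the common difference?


d = (aₙ - a₁)/(n-1)
= (586 - 64)/(30-1)
= 522/29 = 18

d = 18


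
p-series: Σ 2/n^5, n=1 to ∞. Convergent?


p-series test: Σ c/n^p converges if p > 1, diverges if p ≤ 1 (constant c > 0 doesn't affect convergence).
p = 5
5 > 1 → CONVERGES

Converges (p = 5 > 1)


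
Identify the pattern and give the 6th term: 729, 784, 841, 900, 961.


Pattern: perfect squares: n²
Terms: 729, 784, 841, 900, 961
Next term = 1024

Next term = 1024


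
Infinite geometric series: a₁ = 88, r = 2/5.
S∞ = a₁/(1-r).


S∞ = a₁/(1-r) = 88/(1 - 2/5)
= 88/(3/5)
= 440/3

S∞ = 440/3


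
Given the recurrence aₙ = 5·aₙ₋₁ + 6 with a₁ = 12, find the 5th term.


Computing step by step:
a_1 = 12
a_2 = 66
a_3 = 336
a_4 = 1686
a_5 = 8436


a_5 = 8436


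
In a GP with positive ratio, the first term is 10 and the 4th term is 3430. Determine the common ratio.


r^(n-1) = aₙ/a₁
r^3 = 3430/10 = 343
r = 343^(1/3)
= 7

r = 7


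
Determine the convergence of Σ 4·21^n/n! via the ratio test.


aₙ = 4·21^n/n!
a_{n+1}/aₙ = 21^(n+1)/(n+1)! × n!/21^n  (constant 4 cancels)
= 21/(n+1)
L = lim(n→∞) 21/(n+1) = 0
L < 1 → series CONVERGES

Converges (ratio test: L = 0 < 1)


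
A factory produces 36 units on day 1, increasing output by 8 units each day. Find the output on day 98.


aₙ = a₁ + (n-1)d
= 36 + (98-1)×8
= 36 + 776
= 812

a_98 = 812


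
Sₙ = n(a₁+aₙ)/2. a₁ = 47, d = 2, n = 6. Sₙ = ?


aₙ = 47 + (6-1)×2 = 57
Sₙ = n(a₁+aₙ)/2 = 6×(47+57)/2
= 6×104/2 = 312

S_6 = 312


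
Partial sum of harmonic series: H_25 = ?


H_25 = 1/1 + 1/2 + 1/3 + ... + 1/25
= 34052522467/8923714800
≈ 3.816

H_25 = 34052522467/8923714800 ≈ 3.816


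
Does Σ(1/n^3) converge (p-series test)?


p-series test: Σ c/n^p converges if p > 1, diverges if p ≤ 1 (constant c > 0 doesn't affect convergence).
p = 3
3 > 1 → CONVERGES

Converges (p = 3 > 1)


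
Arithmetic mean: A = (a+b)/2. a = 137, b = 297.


AM = (137 + 297)/2 = 434/2 = 217

AM = 217


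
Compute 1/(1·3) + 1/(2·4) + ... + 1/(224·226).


1/(k(k+2)) = (1/2)·(1/k - 1/(k+2)) (partial fractions)
Telescoping: Σ = (1/2)·(1 + 1/2 - 1/225 - 1/226) = 18956/25425

Sum = 18956/25425


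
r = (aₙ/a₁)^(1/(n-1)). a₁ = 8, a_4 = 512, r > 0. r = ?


r^(n-1) = aₙ/a₁
r^3 = 512/8 = 64
r = 64^(1/3)
= 4

r = 4


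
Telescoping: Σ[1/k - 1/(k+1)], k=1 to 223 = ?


Telescoping: adjacent terms cancel.
= 1/1 - 1/224
= 1 - 1/224 = 223/224

Sum = 223/224


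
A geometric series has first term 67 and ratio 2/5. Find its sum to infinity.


S∞ = a₁/(1-r) = 67/(1 - 2/5)
= 67/(3/5)
= 335/3

S∞ = 335/3


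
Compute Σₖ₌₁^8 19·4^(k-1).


Sₙ = 19×(4^8 - 1)/(4 - 1)
= 19×(65536 - 1)/3
= 19×65535/3
= 415055

S_8 = 415055


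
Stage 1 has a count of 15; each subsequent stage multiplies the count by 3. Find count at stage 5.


aₙ = a₁·r^(n-1)
= 15×3^4
= 15×81
= 1215

a_5 = 1215


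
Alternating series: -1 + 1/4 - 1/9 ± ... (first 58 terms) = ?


S = -1 + 1/4 - 1/9 + 1/16 - 1/25 + 1/36 - 1/49 + 1/64 ± ...
= -0.8223
(Full series converges to -π²/12 ≈ -0.8225)

S_58 = -0.8223


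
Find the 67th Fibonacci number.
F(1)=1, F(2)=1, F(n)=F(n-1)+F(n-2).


Fibonacci sequence: 1, 1, 2, 3, 5, 8, 13, 21, 34, 55, 89, ...
F(67) = 44945570212853

F(67) = 44945570212853


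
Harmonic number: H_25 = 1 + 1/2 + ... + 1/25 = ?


H_25 = 1/1 + 1/2 + 1/3 + ... + 1/25
= 34052522467/8923714800
≈ 3.816

H_25 = 34052522467/8923714800 ≈ 3.816


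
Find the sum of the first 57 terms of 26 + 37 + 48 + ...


aₙ = 26 + (57-1)×11 = 642
Sₙ = n(a₁+aₙ)/2 = 57×(26+642)/2
= 57×668/2 = 19038

S_57 = 19038


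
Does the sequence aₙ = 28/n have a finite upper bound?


a₁ = 28, a₂ = 28/2, a₃ = 28/3, ...
0 < aₙ ≤ 28 for all n ≥ 1
Lower bound: 0, Upper bound: 28
The sequence IS bounded

Bounded (0 < aₙ ≤ 28)


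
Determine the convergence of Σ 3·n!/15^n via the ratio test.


aₙ = 3·n!/15^n
a_{n+1}/aₙ = (n+1)!/15^(n+1) × 15^n/n!  (constant 3 cancels)
= (n+1)/15
L = lim(n→∞) (n+1)/15 = ∞
L > 1 → series DIVERGES

Diverges (ratio test: L = ∞ > 1)


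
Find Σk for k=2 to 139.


Σₖ₌2^139 k = Σₖ₌₁^139 k − Σₖ₌₁^1 k
= 139·140/2 − 1·2/2
= 9730 − 1 = 9729

Σk = 9729


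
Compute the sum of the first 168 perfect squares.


n = 168
n(n+1)(2n+1)/6 = 168×169×337/6
= 9568104/6 = 1594684

Σk² = 1594684


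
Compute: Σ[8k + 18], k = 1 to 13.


Σ(8k+18) = 8·Σk + 18·n
= 8·91 + 18·13
= 728 + 234 = 962

Σ = 962


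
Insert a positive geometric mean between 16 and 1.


GM = √(16×1) = √16 = 4

GM = 4


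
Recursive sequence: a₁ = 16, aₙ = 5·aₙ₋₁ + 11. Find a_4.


Computing step by step:
a_1 = 16
a_2 = 91
a_3 = 466
a_4 = 2341


a_4 = 2341


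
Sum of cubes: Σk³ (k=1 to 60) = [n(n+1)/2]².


n(n+1)/2 = 60×61/2 = 1830
Σk³ = 1830² = 3348900

Σk³ = 3348900


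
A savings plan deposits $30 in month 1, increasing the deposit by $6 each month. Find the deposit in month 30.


aₙ = a₁ + (n-1)d
= 30 + (30-1)×6
= 30 + 174
= 204

a_30 = 204


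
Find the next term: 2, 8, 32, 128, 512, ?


Pattern: geometric (r=4)
Terms: 2, 8, 32, 128, 512
Next term = 2048

Next term = 2048


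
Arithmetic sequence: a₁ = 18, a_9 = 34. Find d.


d = (aₙ - a₁)/(n-1)
= (34 - 18)/(9-1)
= 16/8 = 2

d = 2


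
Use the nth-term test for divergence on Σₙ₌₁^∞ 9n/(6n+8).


lim(n→∞) 9n/(6n+8) = 9/6 = 3/2  (divide numerator and denominator by n)
lim aₙ = 3/2 ≠ 0 → series DIVERGES

Diverges (lim aₙ = 3/2 ≠ 0)


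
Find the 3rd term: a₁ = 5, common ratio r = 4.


aₙ = a₁·r^(n-1)
= 5×4^2
= 5×16
= 80

a_3 = 80


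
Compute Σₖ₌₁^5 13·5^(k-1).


Sₙ = 13×(5^5 - 1)/(5 - 1)
= 13×(3125 - 1)/4
= 13×3124/4
= 10153

S_5 = 10153


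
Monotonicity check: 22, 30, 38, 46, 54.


Differences: 8, 8, 8, 8
All differences > 0 → strictly INCREASING

Monotonically increasing


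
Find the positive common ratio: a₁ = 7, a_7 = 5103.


r^(n-1) = aₙ/a₁
r^6 = 5103/7 = 729
r = 729^(1/6)
= ±3; taking r > 0 gives r = 3

r = 3


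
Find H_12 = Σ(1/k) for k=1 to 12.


H_12 = 1/1 + 1/2 + 1/3 + ... + 1/12
= 86021/27720
≈ 3.1032

H_12 = 86021/27720 ≈ 3.1032


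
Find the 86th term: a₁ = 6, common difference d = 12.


aₙ = a₁ + (n-1)d
= 6 + (86-1)×12
= 6 + 1020
= 1026

a_86 = 1026


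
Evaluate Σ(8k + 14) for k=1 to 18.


Σ(8k+14) = 8·Σk + 14·n
= 8·171 + 14·18
= 1368 + 252 = 1620

Σ = 1620


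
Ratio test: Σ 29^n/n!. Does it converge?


aₙ = 29^n/n!
a_{n+1}/aₙ = 29^(n+1)/(n+1)! × n!/29^n
= 29/(n+1)
L = lim(n→∞) 29/(n+1) = 0
L < 1 → series CONVERGES

Converges (ratio test: L = 0 < 1)


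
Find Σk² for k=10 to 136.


Σₖ₌10^136 k² = Σₖ₌₁^136 k² − Σₖ₌₁^9 k²
= 136·137·273/6 − 9·10·19/6
= 847756 − 285 = 847471

Σk² = 847471


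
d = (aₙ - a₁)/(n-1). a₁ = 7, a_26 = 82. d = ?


d = (aₙ - a₁)/(n-1)
= (82 - 7)/(26-1)
= 75/25 = 3

d = 3


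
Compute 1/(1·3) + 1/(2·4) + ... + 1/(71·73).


1/(k(k+2)) = (1/2)·(1/k - 1/(k+2)) (partial fractions)
Telescoping: Σ = (1/2)·(1 + 1/2 - 1/72 - 1/73) = 7739/10512

Sum = 7739/10512


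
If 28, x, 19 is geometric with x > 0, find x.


GM = √(28×19) = √532 = 23.0651

GM = 23.0651


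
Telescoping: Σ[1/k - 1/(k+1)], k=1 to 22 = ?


Telescoping: adjacent terms cancel.
= 1/1 - 1/23
= 1 - 1/23 = 22/23

Sum = 22/23


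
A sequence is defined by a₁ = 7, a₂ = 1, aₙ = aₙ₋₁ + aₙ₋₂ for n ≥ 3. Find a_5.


Computing iteratively: 7, 1, 8, 9, 17
a_5 = 17

a_5 = 17


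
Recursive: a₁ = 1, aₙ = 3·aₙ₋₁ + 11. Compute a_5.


Computing step by step:
a_1 = 1
a_2 = 14
a_3 = 53
a_4 = 170
a_5 = 521


a_5 = 521


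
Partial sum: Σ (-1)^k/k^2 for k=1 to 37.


S = -1 + 1/4 - 1/9 + 1/16 - 1/25 + 1/36 - 1/49 + 1/64 ± ...
= -0.8228
(Full series converges to -π²/12 ≈ -0.8225)

S_37 = -0.8228


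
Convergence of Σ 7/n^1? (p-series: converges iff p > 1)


p-series test: Σ c/n^p converges if p > 1, diverges if p ≤ 1 (constant c > 0 doesn't affect convergence).
p = 1
1 ≤ 1 → DIVERGES

Diverges (p = 1 ≤ 1)


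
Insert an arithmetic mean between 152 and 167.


AM = (152 + 167)/2 = 319/2 = 159.5

AM = 159.5


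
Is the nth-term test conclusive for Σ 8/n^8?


lim(n→∞) 8/n^8 = 0
lim aₙ = 0 → nth-term test is INCONCLUSIVE
(Need other tests; this is actually a convergent p-series with p=8 > 1)

Inconclusive (lim aₙ = 0; need another test)


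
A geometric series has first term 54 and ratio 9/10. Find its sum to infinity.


S∞ = a₁/(1-r) = 54/(1 - 9/10)
= 54/(1/10)
= 540

S∞ = 540


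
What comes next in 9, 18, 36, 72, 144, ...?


Pattern: geometric (r=2)
Terms: 9, 18, 36, 72, 144
Next term = 288

Next term = 288


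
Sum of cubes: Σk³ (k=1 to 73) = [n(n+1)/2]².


n(n+1)/2 = 73×74/2 = 2701
Σk³ = 2701² = 7295401

Σk³ = 7295401


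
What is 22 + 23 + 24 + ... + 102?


Σₖ₌22^102 k = Σₖ₌₁^102 k − Σₖ₌₁^21 k
= 102·103/2 − 21·22/2
= 5253 − 231 = 5022

Σk = 5022


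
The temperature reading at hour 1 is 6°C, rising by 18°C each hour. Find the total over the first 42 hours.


aₙ = 6 + (42-1)×18 = 744
Sₙ = n(a₁+aₙ)/2 = 42×(6+744)/2
= 42×750/2 = 15750

S_42 = 15750


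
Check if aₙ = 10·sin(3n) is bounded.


For all n, -1 ≤ sin(3n) ≤ 1, so -10 ≤ 10·sin(3n) ≤ 10
Lower bound: -10, Upper bound: 10
The sequence IS bounded

Bounded (-10 ≤ aₙ ≤ 10)


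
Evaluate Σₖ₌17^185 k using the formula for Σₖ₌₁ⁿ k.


Σₖ₌17^185 k = Σₖ₌₁^185 k − Σₖ₌₁^16 k
= 185·186/2 − 16·17/2
= 17205 − 136 = 17069

Σk = 17069


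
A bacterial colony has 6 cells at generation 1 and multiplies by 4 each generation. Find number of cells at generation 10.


aₙ = a₁·r^(n-1)
= 6×4^9
= 6×262144
= 1572864

a_10 = 1572864


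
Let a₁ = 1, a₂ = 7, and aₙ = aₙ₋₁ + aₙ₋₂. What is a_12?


Computing iteratively: 1, 7, 8, 15, 23, 38, 61, 99, 160, 259, 419, 678
a_12 = 678

a_12 = 678


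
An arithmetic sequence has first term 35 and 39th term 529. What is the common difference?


d = (aₙ - a₁)/(n-1)
= (529 - 35)/(39-1)
= 494/38 = 13

d = 13


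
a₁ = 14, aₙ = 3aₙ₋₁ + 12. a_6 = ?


Computing step by step:
a_1 = 14
a_2 = 54
a_3 = 174
a_4 = 534
a_5 = 1614
a_6 = 4854


a_6 = 4854


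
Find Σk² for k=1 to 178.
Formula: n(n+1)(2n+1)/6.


n = 178
n(n+1)(2n+1)/6 = 178×179×357/6
= 11374734/6 = 1895789

Σk² = 1895789


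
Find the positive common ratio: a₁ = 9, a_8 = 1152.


r^(n-1) = aₙ/a₁
r^7 = 1152/9 = 128
r = 128^(1/7)
= 2

r = 2


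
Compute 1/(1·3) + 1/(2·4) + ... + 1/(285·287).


1/(k(k+2)) = (1/2)·(1/k - 1/(k+2)) (partial fractions)
Telescoping: Σ = (1/2)·(1 + 1/2 - 1/286 - 1/287) = 61275/82082

Sum = 61275/82082


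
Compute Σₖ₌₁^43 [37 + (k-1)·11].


aₙ = 37 + (43-1)×11 = 499
Sₙ = n(a₁+aₙ)/2 = 43×(37+499)/2
= 43×536/2 = 11524

S_43 = 11524


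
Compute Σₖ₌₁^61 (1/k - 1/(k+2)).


Telescoping with gap 2: two head and two tail terms survive.
= (1 + 1/2) - (1/62 + 1/63)
= 3/2 - 1/62 - 1/63 = 2867/1953

Sum = 2867/1953


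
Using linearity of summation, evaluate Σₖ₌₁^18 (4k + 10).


Σ(4k+10) = 4·Σk + 10·n
= 4·171 + 10·18
= 684 + 180 = 864

Σ = 864


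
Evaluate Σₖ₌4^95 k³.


Σₖ₌4^95 k³ = [95·96/2]² − [3·4/2]²
= 20793600 − 36 = 20793564

Σk³ = 20793564


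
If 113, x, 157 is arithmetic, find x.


AM = (113 + 157)/2 = 270/2 = 135

AM = 135


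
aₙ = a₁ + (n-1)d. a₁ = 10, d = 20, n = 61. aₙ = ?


aₙ = a₁ + (n-1)d
= 10 + (61-1)×20
= 10 + 1200
= 1210

a_61 = 1210


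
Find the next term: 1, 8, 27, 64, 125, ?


Pattern: perfect cubes: n³
Terms: 1, 8, 27, 64, 125
Next term = 216

Next term = 216


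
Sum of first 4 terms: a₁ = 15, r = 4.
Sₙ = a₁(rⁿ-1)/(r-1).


Sₙ = 15×(4^4 - 1)/(4 - 1)
= 15×(256 - 1)/3
= 15×255/3
= 1275

S_4 = 1275


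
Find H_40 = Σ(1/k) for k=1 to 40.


H_40 = 1/1 + 1/2 + 1/3 + ... + 1/40
= 2078178381193813/485721041551200
≈ 4.2785

H_40 = 2078178381193813/485721041551200 ≈ 4.2785


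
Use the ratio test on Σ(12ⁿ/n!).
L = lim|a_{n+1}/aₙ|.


aₙ = 12^n/n!
a_{n+1}/aₙ = 12^(n+1)/(n+1)! × n!/12^n
= 12/(n+1)
L = lim(n→∞) 12/(n+1) = 0
L < 1 → series CONVERGES

Converges (ratio test: L = 0 < 1)


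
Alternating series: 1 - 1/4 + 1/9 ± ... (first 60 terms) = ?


S = 1 - 1/4 + 1/9 - 1/16 + 1/25 - 1/36 + 1/49 - 1/64 ± ...
= 0.8223
(Full series converges to +π²/12 ≈ +0.8225)

S_60 = 0.8223


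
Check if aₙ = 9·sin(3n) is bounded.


For all n, -1 ≤ sin(3n) ≤ 1, so -9 ≤ 9·sin(3n) ≤ 9
Lower bound: -9, Upper bound: 9
The sequence IS bounded

Bounded (-9 ≤ aₙ ≤ 9)


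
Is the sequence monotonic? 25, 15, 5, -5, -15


Differences: -10, -10, -10, -10
All differences < 0 → strictly DECREASING

Monotonically decreasing


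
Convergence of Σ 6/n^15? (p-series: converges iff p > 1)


p-series test: Σ c/n^p converges if p > 1, diverges if p ≤ 1 (constant c > 0 doesn't affect convergence).
p = 15
15 > 1 → CONVERGES

Converges (p = 15 > 1)


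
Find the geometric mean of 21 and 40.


GM = √(21×40) = √840 = 28.9828

GM = 28.9828


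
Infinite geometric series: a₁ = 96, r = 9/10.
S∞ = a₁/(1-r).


S∞ = a₁/(1-r) = 96/(1 - 9/10)
= 96/(1/10)
= 960

S∞ = 960


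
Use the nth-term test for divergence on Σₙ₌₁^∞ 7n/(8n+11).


lim(n→∞) 7n/(8n+11) = 7/8 = 7/8  (divide numerator and denominator by n)
lim aₙ = 7/8 ≠ 0 → series DIVERGES

Diverges (lim aₙ = 7/8 ≠ 0)


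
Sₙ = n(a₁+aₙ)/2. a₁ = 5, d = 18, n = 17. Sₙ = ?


aₙ = 5 + (17-1)×18 = 293
Sₙ = n(a₁+aₙ)/2 = 17×(5+293)/2
= 17×298/2 = 2533

S_17 = 2533


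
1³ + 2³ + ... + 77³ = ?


n(n+1)/2 = 77×78/2 = 3003
Σk³ = 3003² = 9018009

Σk³ = 9018009


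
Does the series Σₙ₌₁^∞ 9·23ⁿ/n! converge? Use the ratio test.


aₙ = 9·23^n/n!
a_{n+1}/aₙ = 23^(n+1)/(n+1)! × n!/23^n  (constant 9 cancels)
= 23/(n+1)
L = lim(n→∞) 23/(n+1) = 0
L < 1 → series CONVERGES

Converges (ratio test: L = 0 < 1)


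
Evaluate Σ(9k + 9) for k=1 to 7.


Σ(9k+9) = 9·Σk + 9·n
= 9·28 + 9·7
= 252 + 63 = 315

Σ = 315


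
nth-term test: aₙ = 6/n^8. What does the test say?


lim(n→∞) 6/n^8 = 0
lim aₙ = 0 → nth-term test is INCONCLUSIVE
(Need other tests; this is actually a convergent p-series with p=8 > 1)

Inconclusive (lim aₙ = 0; need another test)


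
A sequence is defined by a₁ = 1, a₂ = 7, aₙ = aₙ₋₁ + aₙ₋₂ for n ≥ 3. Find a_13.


Computing iteratively: 1, 7, 8, 15, 23, 38, 61, 99, 160, 259, 419, 678, ...
a_13 = 1097

a_13 = 1097


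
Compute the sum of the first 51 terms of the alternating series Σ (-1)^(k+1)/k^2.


S = 1 - 1/4 + 1/9 - 1/16 + 1/25 - 1/36 + 1/49 - 1/64 ± ...
= 0.8227
(Full series converges to +π²/12 ≈ +0.8225)

S_51 = 0.8227


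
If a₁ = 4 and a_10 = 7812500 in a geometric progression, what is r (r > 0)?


r^(n-1) = aₙ/a₁
r^9 = 7812500/4 = 1953125
r = 1953125^(1/9)
= 5

r = 5


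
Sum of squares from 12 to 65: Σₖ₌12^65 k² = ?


Σₖ₌12^65 k² = Σₖ₌₁^65 k² − Σₖ₌₁^11 k²
= 65·66·131/6 − 11·12·23/6
= 93665 − 506 = 93159

Σk² = 93159


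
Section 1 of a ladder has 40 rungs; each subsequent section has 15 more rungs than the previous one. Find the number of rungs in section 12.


aₙ = a₁ + (n-1)d
= 40 + (12-1)×15
= 40 + 165
= 205

a_12 = 205


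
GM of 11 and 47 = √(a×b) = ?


GM = √(11×47) = √517 = 22.7376

GM = 22.7376


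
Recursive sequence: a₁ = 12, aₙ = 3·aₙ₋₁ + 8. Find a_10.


Computing step by step:
a_1 = 12
a_2 = 44
a_3 = 140
a_4 = 428
a_5 = 1292
a_6 = 3884
a_7 = 11660
a_8 = 34988
a_9 = 104972
a_10 = 314924


a_10 = 314924


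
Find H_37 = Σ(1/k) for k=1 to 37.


H_37 = 1/1 + 1/2 + 1/3 + ... + 1/37
= 2040798836801833/485721041551200
≈ 4.2016

H_37 = 2040798836801833/485721041551200 ≈ 4.2016


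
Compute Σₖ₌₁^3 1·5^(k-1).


Sₙ = 1×(5^3 - 1)/(5 - 1)
= 1×(125 - 1)/4
= 1×124/4
= 31

S_3 = 31


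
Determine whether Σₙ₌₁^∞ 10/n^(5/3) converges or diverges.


p-series test: Σ c/n^p converges if p > 1, diverges if p ≤ 1 (constant c > 0 doesn't affect convergence).
p = 5/3
5/3 > 1 → CONVERGES

Converges (p = 5/3 > 1)


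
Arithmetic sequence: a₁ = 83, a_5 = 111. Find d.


d = (aₙ - a₁)/(n-1)
= (111 - 83)/(5-1)
= 28/4 = 7

d = 7


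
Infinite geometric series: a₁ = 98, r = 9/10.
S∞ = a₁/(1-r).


S∞ = a₁/(1-r) = 98/(1 - 9/10)
= 98/(1/10)
= 980

S∞ = 980


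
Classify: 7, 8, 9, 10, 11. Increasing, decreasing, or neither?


Differences: 1, 1, 1, 1
All differences > 0 → strictly INCREASING

Monotonically increasing


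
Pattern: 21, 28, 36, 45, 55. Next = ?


Pattern: triangular numbers: n(n+1)/2
Terms: 21, 28, 36, 45, 55
Next term = 66

Next term = 66


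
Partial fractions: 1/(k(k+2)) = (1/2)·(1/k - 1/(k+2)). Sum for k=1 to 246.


1/(k(k+2)) = (1/2)·(1/k - 1/(k+2)) (partial fractions)
Telescoping: Σ = (1/2)·(1 + 1/2 - 1/247 - 1/248) = 91389/122512

Sum = 91389/122512


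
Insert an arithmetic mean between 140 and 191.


AM = (140 + 191)/2 = 331/2 = 165.5

AM = 165.5


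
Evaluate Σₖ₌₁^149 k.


n(n+1)/2 = 149×150/2 = 22350/2 = 11175

Σk = 11175


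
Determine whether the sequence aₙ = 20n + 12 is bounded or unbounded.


aₙ = 20n + 12 → as n→∞, aₙ→∞
No finite upper bound exists
The sequence is UNBOUNDED

Unbounded (aₙ → ∞ as n → ∞)


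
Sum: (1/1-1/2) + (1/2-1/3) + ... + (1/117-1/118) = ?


Telescoping: adjacent terms cancel.
= 1/1 - 1/118
= 1 - 1/118 = 117/118

Sum = 117/118


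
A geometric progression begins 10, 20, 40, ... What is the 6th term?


aₙ = a₁·r^(n-1)
= 10×2^5
= 10×32
= 320

a_6 = 320


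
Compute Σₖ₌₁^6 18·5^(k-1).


Sₙ = 18×(5^6 - 1)/(5 - 1)
= 18×(15625 - 1)/4
= 18×15624/4
= 70308

S_6 = 70308


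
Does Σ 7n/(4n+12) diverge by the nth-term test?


lim(n→∞) 7n/(4n+12) = 7/4 = 7/4  (divide numerator and denominator by n)
lim aₙ = 7/4 ≠ 0 → series DIVERGES

Diverges (lim aₙ = 7/4 ≠ 0)


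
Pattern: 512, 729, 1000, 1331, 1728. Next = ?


Pattern: perfect cubes: n³
Terms: 512, 729, 1000, 1331, 1728
Next term = 2197

Next term = 2197


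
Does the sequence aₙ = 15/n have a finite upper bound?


a₁ = 15, a₂ = 15/2, a₃ = 15/3, ...
0 < aₙ ≤ 15 for all n ≥ 1
Lower bound: 0, Upper bound: 15
The sequence IS bounded

Bounded (0 < aₙ ≤ 15)


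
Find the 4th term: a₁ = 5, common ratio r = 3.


aₙ = a₁·r^(n-1)
= 5×3^3
= 5×27
= 135

a_4 = 135


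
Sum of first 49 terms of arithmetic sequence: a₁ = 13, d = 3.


aₙ = 13 + (49-1)×3 = 157
Sₙ = n(a₁+aₙ)/2 = 49×(13+157)/2
= 49×170/2 = 4165

S_49 = 4165


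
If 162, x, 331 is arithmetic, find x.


AM = (162 + 331)/2 = 493/2 = 246.5

AM = 246.5


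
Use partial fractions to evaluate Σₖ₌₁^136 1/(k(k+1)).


1/(k(k+1)) = 1/k - 1/(k+1) (partial fractions)
Telescoping: Σ = 1 - 1/137 = 136/137

Sum = 136/137


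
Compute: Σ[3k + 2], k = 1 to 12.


Σ(3k+2) = 3·Σk + 2·n
= 3·78 + 2·12
= 234 + 24 = 258

Σ = 258


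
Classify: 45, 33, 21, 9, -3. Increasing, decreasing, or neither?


Differences: -12, -12, -12, -12
All differences < 0 → strictly DECREASING

Monotonically decreasing


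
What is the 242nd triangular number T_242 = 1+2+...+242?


n(n+1)/2 = 242×243/2 = 58806/2 = 29403

Σk = 29403


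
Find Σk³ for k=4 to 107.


Σₖ₌4^107 k³ = [107·108/2]² − [3·4/2]²
= 33385284 − 36 = 33385248

Σk³ = 33385248


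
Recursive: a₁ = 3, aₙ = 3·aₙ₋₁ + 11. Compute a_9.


Computing step by step:
a_1 = 3
a_2 = 20
a_3 = 71
a_4 = 224
a_5 = 683
a_6 = 2060
a_7 = 6191
a_8 = 18584
a_9 = 55763


a_9 = 55763


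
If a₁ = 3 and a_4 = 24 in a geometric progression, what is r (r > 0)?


r^(n-1) = aₙ/a₁
r^3 = 24/3 = 8
r = 8^(1/3)
= 2

r = 2


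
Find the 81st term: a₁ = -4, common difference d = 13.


aₙ = a₁ + (n-1)d
= -4 + (81-1)×13
= -4 + 1040
= 1036

a_81 = 1036


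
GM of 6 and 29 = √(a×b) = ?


GM = √(6×29) = √174 = 13.1909

GM = 13.1909


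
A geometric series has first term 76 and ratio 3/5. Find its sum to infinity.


S∞ = a₁/(1-r) = 76/(1 - 3/5)
= 76/(2/5)
= 190

S∞ = 190


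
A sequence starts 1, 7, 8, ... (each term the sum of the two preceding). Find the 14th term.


Computing iteratively: 1, 7, 8, 15, 23, 38, 61, 99, 160, 259, 419, 678, ...
a_14 = 1775

a_14 = 1775


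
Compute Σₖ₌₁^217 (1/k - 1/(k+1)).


Telescoping: adjacent terms cancel.
= 1/1 - 1/218
= 1 - 1/218 = 217/218

Sum = 217/218


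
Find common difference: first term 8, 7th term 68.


d = (aₙ - a₁)/(n-1)
= (68 - 8)/(7-1)
= 60/6 = 10

d = 10


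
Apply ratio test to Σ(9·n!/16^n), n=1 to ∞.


aₙ = 9·n!/16^n
a_{n+1}/aₙ = (n+1)!/16^(n+1) × 16^n/n!  (constant 9 cancels)
= (n+1)/16
L = lim(n→∞) (n+1)/16 = ∞
L > 1 → series DIVERGES

Diverges (ratio test: L = ∞ > 1)


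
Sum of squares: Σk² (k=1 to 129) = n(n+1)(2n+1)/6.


n = 129
n(n+1)(2n+1)/6 = 129×130×259/6
= 4343430/6 = 723905

Σk² = 723905


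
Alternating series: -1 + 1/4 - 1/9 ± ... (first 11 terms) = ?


S = -1 + 1/4 - 1/9 + 1/16 - 1/25 + 1/36 - 1/49 + 1/64 ± ...
= -0.8262
(Full series converges to -π²/12 ≈ -0.8225)

S_11 = -0.8262


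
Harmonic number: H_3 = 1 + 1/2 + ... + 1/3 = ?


H_3 = 1/1 + 1/2 + 1/3
= 11/6
≈ 1.8333

H_3 = 11/6 ≈ 1.8333


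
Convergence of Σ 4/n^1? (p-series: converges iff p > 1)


p-series test: Σ c/n^p converges if p > 1, diverges if p ≤ 1 (constant c > 0 doesn't affect convergence).
p = 1
1 ≤ 1 → DIVERGES

Diverges (p = 1 ≤ 1)


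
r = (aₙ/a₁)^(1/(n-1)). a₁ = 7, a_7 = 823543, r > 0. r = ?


r^(n-1) = aₙ/a₁
r^6 = 823543/7 = 117649
r = 117649^(1/6)
= ±7; taking r > 0 gives r = 7

r = 7


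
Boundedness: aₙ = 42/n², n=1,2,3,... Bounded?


a₁ = 42, a₂ = 42/4, a₃ = 42/9, ...
0 < aₙ ≤ 42 for all n ≥ 1
The sequence IS bounded

Bounded (0 < aₙ ≤ 42)


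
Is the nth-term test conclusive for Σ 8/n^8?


lim(n→∞) 8/n^8 = 0
lim aₙ = 0 → nth-term test is INCONCLUSIVE
(Need other tests; this is actually a convergent p-series with p=8 > 1)

Inconclusive (lim aₙ = 0; need another test)


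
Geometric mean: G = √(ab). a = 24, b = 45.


GM = √(24×45) = √1080 = 32.8634

GM = 32.8634


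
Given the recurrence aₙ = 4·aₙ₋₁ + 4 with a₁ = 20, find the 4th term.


Computing step by step:
a_1 = 20
a_2 = 84
a_3 = 340
a_4 = 1364


a_4 = 1364


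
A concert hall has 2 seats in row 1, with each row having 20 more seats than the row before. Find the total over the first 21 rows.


aₙ = 2 + (21-1)×20 = 402
Sₙ = n(a₁+aₙ)/2 = 21×(2+402)/2
= 21×404/2 = 4242

S_21 = 4242


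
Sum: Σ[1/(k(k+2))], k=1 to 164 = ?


1/(k(k+2)) = (1/2)·(1/k - 1/(k+2)) (partial fractions)
Telescoping: Σ = (1/2)·(1 + 1/2 - 1/165 - 1/166) = 20377/27390

Sum = 20377/27390


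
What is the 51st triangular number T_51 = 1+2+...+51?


n(n+1)/2 = 51×52/2 = 2652/2 = 1326

Σk = 1326


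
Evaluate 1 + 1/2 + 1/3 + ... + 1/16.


H_16 = 1/1 + 1/2 + 1/3 + ... + 1/16
= 2436559/720720
≈ 3.3807

H_16 = 2436559/720720 ≈ 3.3807


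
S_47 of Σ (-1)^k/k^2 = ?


S = -1 + 1/4 - 1/9 + 1/16 - 1/25 + 1/36 - 1/49 + 1/64 ± ...
= -0.8227
(Full series converges to -π²/12 ≈ -0.8225)

S_47 = -0.8227


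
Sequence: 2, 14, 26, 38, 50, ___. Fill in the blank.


Pattern: arithmetic (d=12)
Terms: 2, 14, 26, 38, 50
Next term = 62

Next term = 62


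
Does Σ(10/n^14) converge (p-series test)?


p-series test: Σ c/n^p converges if p > 1, diverges if p ≤ 1 (constant c > 0 doesn't affect convergence).
p = 14
14 > 1 → CONVERGES

Converges (p = 14 > 1)


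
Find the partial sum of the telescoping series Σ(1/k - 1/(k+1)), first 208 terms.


Telescoping: adjacent terms cancel.
= 1/1 - 1/209
= 1 - 1/209 = 208/209

Sum = 208/209


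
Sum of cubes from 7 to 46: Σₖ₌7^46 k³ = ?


Σₖ₌7^46 k³ = [46·47/2]² − [6·7/2]²
= 1168561 − 441 = 1168120

Σk³ = 1168120


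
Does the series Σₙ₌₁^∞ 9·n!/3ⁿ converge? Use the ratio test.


aₙ = 9·n!/3^n
a_{n+1}/aₙ = (n+1)!/3^(n+1) × 3^n/n!  (constant 9 cancels)
= (n+1)/3
L = lim(n→∞) (n+1)/3 = ∞
L > 1 → series DIVERGES

Diverges (ratio test: L = ∞ > 1)


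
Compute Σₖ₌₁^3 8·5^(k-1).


Sₙ = 8×(5^3 - 1)/(5 - 1)
= 8×(125 - 1)/4
= 8×124/4
= 248

S_3 = 248


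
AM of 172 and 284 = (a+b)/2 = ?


AM = (172 + 284)/2 = 456/2 = 228

AM = 228


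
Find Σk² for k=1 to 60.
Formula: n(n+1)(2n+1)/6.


n = 60
n(n+1)(2n+1)/6 = 60×61×121/6
= 442860/6 = 73810

Σk² = 73810


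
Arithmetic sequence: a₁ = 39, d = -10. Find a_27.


aₙ = a₁ + (n-1)d
= 39 + (27-1)×-10
= 39 - 260
= -221

a_27 = -221


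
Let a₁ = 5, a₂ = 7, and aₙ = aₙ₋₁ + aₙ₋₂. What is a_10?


Computing iteratively: 5, 7, 12, 19, 31, 50, 81, 131, 212, 343
a_10 = 343

a_10 = 343


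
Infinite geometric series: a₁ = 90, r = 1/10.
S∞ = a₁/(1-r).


S∞ = a₁/(1-r) = 90/(1 - 1/10)
= 90/(9/10)
= 100

S∞ = 100


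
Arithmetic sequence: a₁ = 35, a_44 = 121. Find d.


d = (aₙ - a₁)/(n-1)
= (121 - 35)/(44-1)
= 86/43 = 2

d = 2


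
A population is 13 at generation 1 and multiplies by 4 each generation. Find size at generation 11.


aₙ = a₁·r^(n-1)
= 13×4^10
= 13×1048576
= 13631488

a_11 = 13631488


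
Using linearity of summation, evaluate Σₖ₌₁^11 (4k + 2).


Σ(4k+2) = 4·Σk + 2·n
= 4·66 + 2·11
= 264 + 22 = 286

Σ = 286


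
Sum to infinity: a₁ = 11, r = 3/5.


S∞ = a₁/(1-r) = 11/(1 - 3/5)
= 11/(2/5)
= 55/2

S∞ = 55/2


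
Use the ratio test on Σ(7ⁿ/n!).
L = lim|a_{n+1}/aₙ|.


aₙ = 7^n/n!
a_{n+1}/aₙ = 7^(n+1)/(n+1)! × n!/7^n
= 7/(n+1)
L = lim(n→∞) 7/(n+1) = 0
L < 1 → series CONVERGES

Converges (ratio test: L = 0 < 1)


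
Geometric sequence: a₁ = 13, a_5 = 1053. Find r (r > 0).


r^(n-1) = aₙ/a₁
r^4 = 1053/13 = 81
r = 81^(1/4)
= ±3; taking r > 0 gives r = 3

r = 3


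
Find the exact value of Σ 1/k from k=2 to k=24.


Σₖ₌2^24 1/k = 1/2 + 1/3 + 1/4 + ... + 1/24
= 990874363/356948592
≈ 2.776

Sum = 990874363/356948592 ≈ 2.776


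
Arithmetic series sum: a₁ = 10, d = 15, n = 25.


aₙ = 10 + (25-1)×15 = 370
Sₙ = n(a₁+aₙ)/2 = 25×(10+370)/2
= 25×380/2 = 4750

S_25 = 4750


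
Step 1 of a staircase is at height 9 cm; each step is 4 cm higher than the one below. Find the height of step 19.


aₙ = a₁ + (n-1)d
= 9 + (19-1)×4
= 9 + 72
= 81

a_19 = 81


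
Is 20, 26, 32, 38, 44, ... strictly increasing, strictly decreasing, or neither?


Differences: 6, 6, 6, 6
All differences > 0 → strictly INCREASING

Monotonically increasing


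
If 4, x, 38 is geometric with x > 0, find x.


GM = √(4×38) = √152 = 12.3288

GM = 12.3288


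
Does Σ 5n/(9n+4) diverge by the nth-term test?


lim(n→∞) 5n/(9n+4) = 5/9 = 5/9  (divide numerator and denominator by n)
lim aₙ = 5/9 ≠ 0 → series DIVERGES

Diverges (lim aₙ = 5/9 ≠ 0)


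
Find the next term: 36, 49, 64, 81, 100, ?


Pattern: perfect squares: n²
Terms: 36, 49, 64, 81, 100
Next term = 121

Next term = 121


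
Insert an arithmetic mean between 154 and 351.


AM = (154 + 351)/2 = 505/2 = 252.5

AM = 252.5


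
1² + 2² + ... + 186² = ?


n = 186
n(n+1)(2n+1)/6 = 186×187×373/6
= 12973686/6 = 2162281

Σk² = 2162281


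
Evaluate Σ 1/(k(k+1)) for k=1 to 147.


1/(k(k+1)) = 1/k - 1/(k+1) (partial fractions)
Telescoping: Σ = 1 - 1/148 = 147/148

Sum = 147/148


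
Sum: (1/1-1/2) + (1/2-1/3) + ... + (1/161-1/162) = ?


Telescoping: adjacent terms cancel.
= 1/1 - 1/162
= 1 - 1/162 = 161/162

Sum = 161/162


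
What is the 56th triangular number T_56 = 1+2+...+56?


n(n+1)/2 = 56×57/2 = 3192/2 = 1596

Σk = 1596


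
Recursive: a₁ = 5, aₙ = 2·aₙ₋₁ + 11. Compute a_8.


Computing step by step:
a_1 = 5
a_2 = 21
a_3 = 53
a_4 = 117
a_5 = 245
a_6 = 501
a_7 = 1013
a_8 = 2037


a_8 = 2037
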